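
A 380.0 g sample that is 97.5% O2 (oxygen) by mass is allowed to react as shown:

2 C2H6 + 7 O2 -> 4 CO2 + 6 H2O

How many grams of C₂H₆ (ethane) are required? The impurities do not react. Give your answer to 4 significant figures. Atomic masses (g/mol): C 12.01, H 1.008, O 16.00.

99.47 g

Mass of pure O2 = 380.0 g × 0.975 = 370.50 g.
M(O2) = 2(16.00) = 32.00 g/mol.
M(C2H6) = 2(12.01) + 6(1.008) = 30.068 g/mol.
n(O2) = 370.50 g / 32.00 g/mol = 11.578 mol.
From the equation the O2:C2H6 mole ratio is 7:2, so n(C2H6) = 11.578 × 2/7 = 3.3080 mol.
Mass of C2H6 = 3.3080 mol × 30.068 g/mol = 99.466 g.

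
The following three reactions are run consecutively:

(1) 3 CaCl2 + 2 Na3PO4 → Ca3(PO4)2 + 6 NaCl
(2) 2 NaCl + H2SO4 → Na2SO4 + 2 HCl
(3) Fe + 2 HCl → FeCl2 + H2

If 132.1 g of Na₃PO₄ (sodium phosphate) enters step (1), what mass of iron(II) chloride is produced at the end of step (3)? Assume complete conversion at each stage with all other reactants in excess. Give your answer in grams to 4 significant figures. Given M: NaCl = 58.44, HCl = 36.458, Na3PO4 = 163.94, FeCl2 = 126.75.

153.2 g

n(Na3PO4) = 132.1 / 163.94 = 0.80578 mol.
Reaction (1): Na3PO4→NaCl ratio 2:6 ⇒ n(NaCl) = 2.4173 mol.
Reaction (2): NaCl→HCl ratio 2:2 ⇒ n(HCl) = 2.4173 mol.
Reaction (3): HCl→FeCl2 ratio 2:1 ⇒ n(FeCl2) = 1.2087 mol.
Mass of FeCl2 = 1.2087 × 126.75 = 153.20 g.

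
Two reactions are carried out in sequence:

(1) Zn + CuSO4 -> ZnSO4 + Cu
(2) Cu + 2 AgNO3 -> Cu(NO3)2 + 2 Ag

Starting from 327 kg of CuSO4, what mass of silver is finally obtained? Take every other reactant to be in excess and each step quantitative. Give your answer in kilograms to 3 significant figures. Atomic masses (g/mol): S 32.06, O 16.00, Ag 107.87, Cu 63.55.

442 kg

M(CuSO4) = 63.55 + 32.06 + 4(16.00) = 159.61 g/mol.
M(Ag) = 107.87 g/mol.
327 kg = 327000 g.
n(CuSO4) = 327000 / 159.61 = 2049 mol.
Step 1 gives a 1:1 ratio of CuSO4 to Cu, so n(Cu) = 2049 mol.
In step 2 the Cu:Ag ratio is 1:2, so n(Ag) = 4097 mol.
Mass of Ag = 4097 × 107.87 = 442000 g = 442 kg.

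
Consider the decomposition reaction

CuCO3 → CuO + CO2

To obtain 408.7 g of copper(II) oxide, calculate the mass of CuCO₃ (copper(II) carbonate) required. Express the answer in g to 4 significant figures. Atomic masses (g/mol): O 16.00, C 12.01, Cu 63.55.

M(CuO) = 63.55 + 16.00 = 79.55 g/mol.
M(CuCO3) = 63.55 + 12.01 + 3(16.00) = 123.56 g/mol.
n(CuO) = 408.70 g / 79.55 g/mol = 5.1376 mol.
From the equation the CuO:CuCO3 mole ratio is 1:1, so n(CuCO3) = 5.1376 × 1/1 = 5.1376 mol.
Mass of CuCO3 = 5.1376 mol × 123.56 g/mol = 634.81 g.

634.8 g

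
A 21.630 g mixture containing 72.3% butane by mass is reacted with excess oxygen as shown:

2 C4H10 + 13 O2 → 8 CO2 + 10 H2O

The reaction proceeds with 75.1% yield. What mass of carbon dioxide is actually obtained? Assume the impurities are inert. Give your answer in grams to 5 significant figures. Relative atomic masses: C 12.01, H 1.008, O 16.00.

35.573 g

Pure C4H10 available = 21.630 g × 0.723 = 15.6385 g.
M(C4H10) = 4(12.01) + 10(1.008) = 58.12 g/mol.
M(CO2) = 12.01 + 2(16.00) = 44.01 g/mol.
n(C4H10) = 15.6385 g / 58.12 g/mol = 0.269072 mol.
From the equation the C4H10:CO2 mole ratio is 2:8, so n(CO2) = 0.269072 × 8/2 = 1.07629 mol.
Mass of CO2 = 1.07629 mol × 44.01 g/mol = 47.3675 g.
Actual mass collected = 47.3675 g × 0.751 = 35.5730 g.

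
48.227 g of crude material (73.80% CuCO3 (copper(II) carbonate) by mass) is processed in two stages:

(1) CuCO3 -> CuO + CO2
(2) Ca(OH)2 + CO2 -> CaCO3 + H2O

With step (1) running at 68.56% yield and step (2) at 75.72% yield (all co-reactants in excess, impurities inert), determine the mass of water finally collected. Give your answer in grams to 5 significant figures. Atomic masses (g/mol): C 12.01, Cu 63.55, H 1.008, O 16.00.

2.6941 g

Pure CuCO3 = 48.227 × 0.7380 = 35.5915 g.
M(CuCO3) = 63.55 + 12.01 + 3(16.00) = 123.56 g/mol.
M(H2O) = 2(1.008) + 16.00 = 18.016 g/mol.
n(CuCO3) = 35.5915 / 123.56 = 0.288051 mol.
Step 1 (CuCO3:CO2 = 1:1): theoretical n(CO2) = 0.288051 mol; at 68.56% yield, n(CO2) = 0.197487 mol.
Step 2 (CO2:H2O = 1:1): theoretical n(H2O) = 0.197487 mol, so theoretical mass = 0.197487 × 18.016 = 3.55793 g.
At 75.72% yield, actual mass of H2O = 3.55793 × 0.7572 = 2.69407 g.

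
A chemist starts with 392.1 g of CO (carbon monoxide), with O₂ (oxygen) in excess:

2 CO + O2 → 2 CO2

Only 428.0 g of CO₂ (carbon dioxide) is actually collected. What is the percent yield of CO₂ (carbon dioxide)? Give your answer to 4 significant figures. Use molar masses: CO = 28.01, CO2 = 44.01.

69.47 %

n(CO) = 392.10 g / 28.01 g/mol = 13.999 mol.
From the equation the CO:CO2 mole ratio is 2:2, so n(CO2) = 13.999 × 2/2 = 13.999 mol.
Mass of CO2 = 13.999 mol × 44.01 g/mol = 616.08 g.
This is the theoretical yield. Percent yield = 428.0 g / 616.08 g × 100% = 69.472%.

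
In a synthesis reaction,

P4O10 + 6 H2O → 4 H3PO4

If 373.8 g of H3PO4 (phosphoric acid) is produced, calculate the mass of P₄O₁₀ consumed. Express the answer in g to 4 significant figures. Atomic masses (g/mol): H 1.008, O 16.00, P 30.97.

M(H3PO4) = 3(1.008) + 30.97 + 4(16.00) = 97.994 g/mol.
M(P4O10) = 4(30.97) + 10(16.00) = 283.88 g/mol.
n(H3PO4) = 373.80 g / 97.994 g/mol = 3.8145 mol.
From the equation the H3PO4:P4O10 mole ratio is 4:1, so n(P4O10) = 3.8145 × 1/4 = 0.95363 mol.
Mass of P4O10 = 0.95363 mol × 283.88 g/mol = 270.72 g.

270.7 g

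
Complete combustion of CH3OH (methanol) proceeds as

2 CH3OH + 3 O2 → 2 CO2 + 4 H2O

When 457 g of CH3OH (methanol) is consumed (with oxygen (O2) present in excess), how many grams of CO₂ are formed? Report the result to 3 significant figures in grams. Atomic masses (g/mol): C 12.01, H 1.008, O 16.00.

628 g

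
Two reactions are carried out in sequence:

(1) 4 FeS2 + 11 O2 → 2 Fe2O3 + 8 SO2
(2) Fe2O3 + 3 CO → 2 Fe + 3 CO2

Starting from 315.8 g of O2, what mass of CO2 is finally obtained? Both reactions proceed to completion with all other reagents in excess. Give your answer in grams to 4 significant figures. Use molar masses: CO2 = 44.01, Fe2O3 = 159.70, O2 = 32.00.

236.9 g

n(O2) = 315.80 / 32.00 = 9.8688 mol.
Step 1 gives a 11:2 ratio of O2 to Fe2O3, so n(Fe2O3) = 1.7943 mol.
In step 2 the Fe2O3:CO2 ratio is 1:3, so n(CO2) = 5.3830 mol.
Mass of CO2 = 5.3830 × 44.01 = 236.90 g.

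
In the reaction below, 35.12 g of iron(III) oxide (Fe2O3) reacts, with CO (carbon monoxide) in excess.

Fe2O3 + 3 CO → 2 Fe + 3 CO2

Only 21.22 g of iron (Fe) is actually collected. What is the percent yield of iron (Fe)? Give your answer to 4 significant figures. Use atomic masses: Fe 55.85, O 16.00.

86.39 %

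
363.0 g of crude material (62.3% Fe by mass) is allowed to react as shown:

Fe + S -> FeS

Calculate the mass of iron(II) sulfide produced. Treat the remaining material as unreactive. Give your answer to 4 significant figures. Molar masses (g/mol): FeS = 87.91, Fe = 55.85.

Mass of pure Fe = 363.0 g × 0.623 = 226.15 g.
n(Fe) = 226.15 g / 55.85 g/mol = 4.0492 mol.
From the equation the Fe:FeS mole ratio is 1:1, so n(FeS) = 4.0492 × 1/1 = 4.0492 mol.
Mass of FeS = 4.0492 mol × 87.91 g/mol = 355.97 g.

356.0 g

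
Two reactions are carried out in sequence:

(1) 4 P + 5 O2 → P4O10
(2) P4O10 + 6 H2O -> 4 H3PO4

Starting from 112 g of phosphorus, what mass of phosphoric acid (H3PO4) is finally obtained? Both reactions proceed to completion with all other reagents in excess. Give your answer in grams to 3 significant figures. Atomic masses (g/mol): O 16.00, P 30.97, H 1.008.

354 g

M(P) = 30.97 g/mol.
M(H3PO4) = 3(1.008) + 30.97 + 4(16.00) = 97.994 g/mol.
n(P) = 112.0 / 30.97 = 3.616 mol.
Step 1 gives a 4:1 ratio of P to P4O10, so n(P4O10) = 0.9041 mol.
In step 2 the P4O10:H3PO4 ratio is 1:4, so n(H3PO4) = 3.616 mol.
Mass of H3PO4 = 3.616 × 97.994 = 354.4 g.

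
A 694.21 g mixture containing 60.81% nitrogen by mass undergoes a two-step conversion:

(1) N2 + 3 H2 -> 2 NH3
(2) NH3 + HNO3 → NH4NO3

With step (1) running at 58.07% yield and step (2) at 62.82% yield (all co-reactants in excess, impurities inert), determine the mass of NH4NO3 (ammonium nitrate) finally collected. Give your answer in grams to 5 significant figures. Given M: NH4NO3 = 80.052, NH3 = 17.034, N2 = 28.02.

Pure N2 = 694.21 × 0.6081 = 422.149 g.
n(N2) = 422.149 / 28.02 = 15.0660 mol.
Step 1 (N2:NH3 = 1:2): theoretical n(NH3) = 30.1320 mol; at 58.07% yield, n(NH3) = 17.4976 mol.
Step 2 (NH3:NH4NO3 = 1:1): theoretical n(NH4NO3) = 17.4976 mol, so theoretical mass = 17.4976 × 80.052 = 1400.72 g.
At 62.82% yield, actual mass of NH4NO3 = 1400.72 × 0.6282 = 879.933 g.

879.93 g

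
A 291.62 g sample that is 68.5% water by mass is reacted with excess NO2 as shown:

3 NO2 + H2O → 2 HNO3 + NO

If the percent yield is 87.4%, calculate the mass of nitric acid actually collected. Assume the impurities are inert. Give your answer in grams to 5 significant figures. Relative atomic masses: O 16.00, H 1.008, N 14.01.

1221.4 g

Pure H2O available = 291.62 g × 0.685 = 199.760 g.
M(H2O) = 2(1.008) + 16.00 = 18.016 g/mol.
M(HNO3) = 1.008 + 14.01 + 3(16.00) = 63.018 g/mol.
n(H2O) = 199.760 g / 18.016 g/mol = 11.0879 mol.
From the equation the H2O:HNO3 mole ratio is 1:2, so n(HNO3) = 11.0879 × 2/1 = 22.1758 mol.
Mass of HNO3 = 22.1758 mol × 63.018 g/mol = 1397.48 g.
Actual mass collected = 1397.48 g × 0.874 = 1221.39 g.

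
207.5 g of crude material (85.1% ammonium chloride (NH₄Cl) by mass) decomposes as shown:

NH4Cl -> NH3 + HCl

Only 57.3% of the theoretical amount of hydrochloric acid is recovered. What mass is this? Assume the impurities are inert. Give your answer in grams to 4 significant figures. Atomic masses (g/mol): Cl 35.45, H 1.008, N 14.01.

Pure NH4Cl available = 207.5 g × 0.851 = 176.58 g.
M(NH4Cl) = 14.01 + 4(1.008) + 35.45 = 53.492 g/mol.
M(HCl) = 1.008 + 35.45 = 36.458 g/mol.
n(NH4Cl) = 176.58 g / 53.492 g/mol = 3.3011 mol.
From the equation the NH4Cl:HCl mole ratio is 1:1, so n(HCl) = 3.3011 × 1/1 = 3.3011 mol.
Mass of HCl = 3.3011 mol × 36.458 g/mol = 120.35 g.
Actual mass collected = 120.35 g × 0.573 = 68.961 g.

68.96 g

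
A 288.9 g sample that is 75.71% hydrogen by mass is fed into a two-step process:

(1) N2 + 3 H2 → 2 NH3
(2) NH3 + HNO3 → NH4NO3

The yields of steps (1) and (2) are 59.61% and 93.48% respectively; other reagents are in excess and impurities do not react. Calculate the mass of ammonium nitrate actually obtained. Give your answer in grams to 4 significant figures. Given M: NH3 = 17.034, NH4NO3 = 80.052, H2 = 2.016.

Pure H2 = 288.9 × 0.7571 = 218.73 g.
n(H2) = 218.73 / 2.016 = 108.50 mol.
Step 1 (H2:NH3 = 3:2): theoretical n(NH3) = 72.330 mol; at 59.61% yield, n(NH3) = 43.116 mol.
Step 2 (NH3:NH4NO3 = 1:1): theoretical n(NH4NO3) = 43.116 mol, so theoretical mass = 43.116 × 80.052 = 3451.5 g.
At 93.48% yield, actual mass of NH4NO3 = 3451.5 × 0.9348 = 3226.5 g.

3226 g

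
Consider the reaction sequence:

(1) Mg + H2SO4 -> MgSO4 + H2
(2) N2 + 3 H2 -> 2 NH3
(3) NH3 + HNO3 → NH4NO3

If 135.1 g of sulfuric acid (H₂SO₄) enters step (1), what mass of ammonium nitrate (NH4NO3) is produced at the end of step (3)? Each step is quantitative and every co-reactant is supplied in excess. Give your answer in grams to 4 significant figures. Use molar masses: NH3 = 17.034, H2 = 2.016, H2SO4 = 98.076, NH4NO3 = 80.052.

n(H2SO4) = 135.1 / 98.076 = 1.3775 mol.
Reaction (1): H2SO4→H2 ratio 1:1 ⇒ n(H2) = 1.3775 mol.
Reaction (2): H2→NH3 ratio 3:2 ⇒ n(NH3) = 0.91834 mol.
Reaction (3): NH3→NH4NO3 ratio 1:1 ⇒ n(NH4NO3) = 0.91834 mol.
Mass of NH4NO3 = 0.91834 × 80.052 = 73.515 g.

73.51 g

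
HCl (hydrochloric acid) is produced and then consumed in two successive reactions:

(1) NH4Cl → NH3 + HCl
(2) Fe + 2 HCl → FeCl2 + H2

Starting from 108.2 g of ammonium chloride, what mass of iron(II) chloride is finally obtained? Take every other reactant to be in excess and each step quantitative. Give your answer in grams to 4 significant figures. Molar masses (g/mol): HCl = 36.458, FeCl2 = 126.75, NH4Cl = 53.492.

128.2 g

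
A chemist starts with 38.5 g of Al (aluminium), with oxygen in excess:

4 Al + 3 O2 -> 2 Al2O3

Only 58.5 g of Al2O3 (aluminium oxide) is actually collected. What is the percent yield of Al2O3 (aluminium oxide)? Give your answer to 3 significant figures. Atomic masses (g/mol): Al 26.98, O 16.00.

80.4 %

M(Al) = 26.98 g/mol.
M(Al2O3) = 2(26.98) + 3(16.00) = 101.96 g/mol.
n(Al) = 38.50 g / 26.98 g/mol = 1.427 mol.
From the equation the Al:Al2O3 mole ratio is 4:2, so n(Al2O3) = 1.427 × 2/4 = 0.7135 mol.
Mass of Al2O3 = 0.7135 mol × 101.96 g/mol = 72.75 g.
This is the theoretical yield. Percent yield = 58.5 g / 72.75 g × 100% = 80.42%.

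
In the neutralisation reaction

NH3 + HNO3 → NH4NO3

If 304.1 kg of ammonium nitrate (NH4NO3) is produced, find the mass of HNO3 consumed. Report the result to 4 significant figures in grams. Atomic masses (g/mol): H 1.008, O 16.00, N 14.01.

M(NH4NO3) = 2(14.01) + 4(1.008) + 3(16.00) = 80.052 g/mol.
M(HNO3) = 1.008 + 14.01 + 3(16.00) = 63.018 g/mol.
Convert: 304.1 kg = 304100 g.
n(NH4NO3) = 304100 g / 80.052 g/mol = 3798.8 mol.
From the equation the NH4NO3:HNO3 mole ratio is 1:1, so n(HNO3) = 3798.8 × 1/1 = 3798.8 mol.
Mass of HNO3 = 3798.8 mol × 63.018 g/mol = 239390 g.

239400 g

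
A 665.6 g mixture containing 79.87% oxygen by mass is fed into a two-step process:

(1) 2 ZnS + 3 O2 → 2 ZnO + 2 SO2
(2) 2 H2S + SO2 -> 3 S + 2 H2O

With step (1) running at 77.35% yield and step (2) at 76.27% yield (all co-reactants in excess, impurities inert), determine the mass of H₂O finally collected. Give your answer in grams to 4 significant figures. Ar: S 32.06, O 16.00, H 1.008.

Pure O2 = 665.6 × 0.7987 = 531.61 g.
M(O2) = 2(16.00) = 32.00 g/mol.
M(H2O) = 2(1.008) + 16.00 = 18.016 g/mol.
n(O2) = 531.61 / 32.00 = 16.613 mol.
Step 1 (O2:SO2 = 3:2): theoretical n(SO2) = 11.075 mol; at 77.35% yield, n(SO2) = 8.5667 mol.
Step 2 (SO2:H2O = 1:2): theoretical n(H2O) = 17.133 mol, so theoretical mass = 17.133 × 18.016 = 308.68 g.
At 76.27% yield, actual mass of H2O = 308.68 × 0.7627 = 235.43 g.

235.4 g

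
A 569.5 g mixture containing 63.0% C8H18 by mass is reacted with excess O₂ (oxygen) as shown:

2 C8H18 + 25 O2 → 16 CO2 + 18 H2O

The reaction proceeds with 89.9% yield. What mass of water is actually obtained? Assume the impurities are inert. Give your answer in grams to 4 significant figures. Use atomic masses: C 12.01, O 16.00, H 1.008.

457.9 g

Pure C8H18 available = 569.5 g × 0.630 = 358.79 g.
M(C8H18) = 8(12.01) + 18(1.008) = 114.224 g/mol.
M(H2O) = 2(1.008) + 16.00 = 18.016 g/mol.
n(C8H18) = 358.79 g / 114.224 g/mol = 3.1411 mol.
From the equation the C8H18:H2O mole ratio is 2:18, so n(H2O) = 3.1411 × 18/2 = 28.270 mol.
Mass of H2O = 28.270 mol × 18.016 g/mol = 509.30 g.
Actual mass collected = 509.30 g × 0.899 = 457.87 g.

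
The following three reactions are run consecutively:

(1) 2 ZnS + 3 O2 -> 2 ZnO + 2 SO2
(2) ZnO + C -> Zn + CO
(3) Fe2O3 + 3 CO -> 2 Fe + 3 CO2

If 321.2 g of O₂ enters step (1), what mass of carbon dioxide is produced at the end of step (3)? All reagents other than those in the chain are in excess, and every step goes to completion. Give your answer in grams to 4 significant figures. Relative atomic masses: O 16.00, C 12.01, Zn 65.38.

294.5 g

M(O2) = 2(16.00) = 32.00 g/mol.
M(CO2) = 12.01 + 2(16.00) = 44.01 g/mol.
n(O2) = 321.2 / 32.00 = 10.037 mol.
Reaction (1): O2→ZnO ratio 3:2 ⇒ n(ZnO) = 6.6917 mol.
Reaction (2): ZnO→CO ratio 1:1 ⇒ n(CO) = 6.6917 mol.
Reaction (3): CO→CO2 ratio 3:3 ⇒ n(CO2) = 6.6917 mol.
Mass of CO2 = 6.6917 × 44.01 = 294.50 g.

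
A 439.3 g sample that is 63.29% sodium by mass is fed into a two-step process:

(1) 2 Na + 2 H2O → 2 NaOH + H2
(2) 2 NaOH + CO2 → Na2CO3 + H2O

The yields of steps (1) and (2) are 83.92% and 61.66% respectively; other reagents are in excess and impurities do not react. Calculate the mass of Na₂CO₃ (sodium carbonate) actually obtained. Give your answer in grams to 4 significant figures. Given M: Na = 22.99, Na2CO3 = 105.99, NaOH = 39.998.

331.6 g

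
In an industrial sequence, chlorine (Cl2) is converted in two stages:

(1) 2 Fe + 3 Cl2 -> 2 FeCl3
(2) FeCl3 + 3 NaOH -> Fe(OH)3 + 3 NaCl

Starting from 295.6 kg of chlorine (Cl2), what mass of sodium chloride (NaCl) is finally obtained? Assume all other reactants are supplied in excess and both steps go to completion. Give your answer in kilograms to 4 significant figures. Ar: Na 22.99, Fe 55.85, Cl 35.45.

M(Cl2) = 2(35.45) = 70.90 g/mol.
M(NaCl) = 22.99 + 35.45 = 58.44 g/mol.
295.6 kg = 295600 g.
n(Cl2) = 295600 / 70.90 = 4169.3 mol.
Step 1 gives a 3:2 ratio of Cl2 to FeCl3, so n(FeCl3) = 2779.5 mol.
In step 2 the FeCl3:NaCl ratio is 1:3, so n(NaCl) = 8338.5 mol.
Mass of NaCl = 8338.5 × 58.44 = 487300 g = 487.3 kg.

487.3 kg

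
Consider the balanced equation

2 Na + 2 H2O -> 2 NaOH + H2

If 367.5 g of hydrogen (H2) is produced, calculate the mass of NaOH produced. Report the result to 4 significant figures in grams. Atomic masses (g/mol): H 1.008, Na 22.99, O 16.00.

14580 g

M(H2) = 2(1.008) = 2.016 g/mol.
M(NaOH) = 22.99 + 16.00 + 1.008 = 39.998 g/mol.
n(H2) = 367.50 g / 2.016 g/mol = 182.29 mol.
From the equation the H2:NaOH mole ratio is 1:2, so n(NaOH) = 182.29 × 2/1 = 364.58 mol.
Mass of NaOH = 364.58 mol × 39.998 g/mol = 14583 g.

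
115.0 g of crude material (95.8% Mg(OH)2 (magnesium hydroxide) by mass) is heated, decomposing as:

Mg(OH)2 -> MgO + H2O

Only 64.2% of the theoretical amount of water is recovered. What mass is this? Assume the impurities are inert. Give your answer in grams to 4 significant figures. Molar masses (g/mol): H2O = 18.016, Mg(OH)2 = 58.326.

21.85 g

Pure Mg(OH)2 available = 115.0 g × 0.958 = 110.17 g.
n(Mg(OH)2) = 110.17 g / 58.326 g/mol = 1.8889 mol.
From the equation the Mg(OH)2:H2O mole ratio is 1:1, so n(H2O) = 1.8889 × 1/1 = 1.8889 mol.
Mass of H2O = 1.8889 mol × 18.016 g/mol = 34.030 g.
Actual mass collected = 34.030 g × 0.642 = 21.847 g.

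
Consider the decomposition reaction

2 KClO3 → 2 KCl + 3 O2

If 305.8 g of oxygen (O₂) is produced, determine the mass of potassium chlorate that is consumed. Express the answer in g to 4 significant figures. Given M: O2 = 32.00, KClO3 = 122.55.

780.7 g

n(O2) = 305.80 g / 32.00 g/mol = 9.5563 mol.
From the equation the O2:KClO3 mole ratio is 3:2, so n(KClO3) = 9.5563 × 2/3 = 6.3708 mol.
Mass of KClO3 = 6.3708 mol × 122.55 g/mol = 780.75 g.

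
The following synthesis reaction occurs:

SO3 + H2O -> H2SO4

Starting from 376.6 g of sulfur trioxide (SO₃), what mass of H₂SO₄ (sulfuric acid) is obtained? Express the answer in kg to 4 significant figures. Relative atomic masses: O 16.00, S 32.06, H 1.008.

M(SO3) = 32.06 + 3(16.00) = 80.06 g/mol.
M(H2SO4) = 2(1.008) + 32.06 + 4(16.00) = 98.076 g/mol.
n(SO3) = 376.60 g / 80.06 g/mol = 4.7040 mol.
From the equation the SO3:H2SO4 mole ratio is 1:1, so n(H2SO4) = 4.7040 × 1/1 = 4.7040 mol.
Mass of H2SO4 = 4.7040 mol × 98.076 g/mol = 461.35 g.
Converting to kg: 461.35 g = 0.4613 kg.

0.4613 kg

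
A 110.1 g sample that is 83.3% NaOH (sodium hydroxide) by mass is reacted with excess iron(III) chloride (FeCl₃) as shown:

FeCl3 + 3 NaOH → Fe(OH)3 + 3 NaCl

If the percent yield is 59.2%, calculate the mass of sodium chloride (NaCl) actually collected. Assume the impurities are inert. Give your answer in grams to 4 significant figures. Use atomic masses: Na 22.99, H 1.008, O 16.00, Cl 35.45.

79.33 g

Pure NaOH available = 110.1 g × 0.833 = 91.713 g.
M(NaOH) = 22.99 + 16.00 + 1.008 = 39.998 g/mol.
M(NaCl) = 22.99 + 35.45 = 58.44 g/mol.
n(NaOH) = 91.713 g / 39.998 g/mol = 2.2929 mol.
From the equation the NaOH:NaCl mole ratio is 3:3, so n(NaCl) = 2.2929 × 3/3 = 2.2929 mol.
Mass of NaCl = 2.2929 mol × 58.44 g/mol = 134.00 g.
Actual mass collected = 134.00 g × 0.592 = 79.328 g.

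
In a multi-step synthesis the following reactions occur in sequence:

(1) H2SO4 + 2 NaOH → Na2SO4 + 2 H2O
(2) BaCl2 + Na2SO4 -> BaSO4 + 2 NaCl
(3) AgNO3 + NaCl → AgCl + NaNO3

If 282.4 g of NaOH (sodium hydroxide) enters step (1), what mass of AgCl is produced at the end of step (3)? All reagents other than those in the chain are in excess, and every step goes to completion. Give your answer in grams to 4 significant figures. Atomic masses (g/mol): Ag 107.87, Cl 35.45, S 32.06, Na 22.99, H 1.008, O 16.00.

1012 g

M(NaOH) = 22.99 + 16.00 + 1.008 = 39.998 g/mol.
M(AgCl) = 107.87 + 35.45 = 143.32 g/mol.
n(NaOH) = 282.4 / 39.998 = 7.0604 mol.
Reaction (1): NaOH→Na2SO4 ratio 2:1 ⇒ n(Na2SO4) = 3.5302 mol.
Reaction (2): Na2SO4→NaCl ratio 1:2 ⇒ n(NaCl) = 7.0604 mol.
Reaction (3): NaCl→AgCl ratio 1:1 ⇒ n(AgCl) = 7.0604 mol.
Mass of AgCl = 7.0604 × 143.32 = 1011.9 g.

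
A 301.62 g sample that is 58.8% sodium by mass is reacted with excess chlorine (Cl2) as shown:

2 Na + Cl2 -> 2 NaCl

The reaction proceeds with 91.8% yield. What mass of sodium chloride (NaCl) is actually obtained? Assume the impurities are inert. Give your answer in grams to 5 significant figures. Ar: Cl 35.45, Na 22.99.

Pure Na available = 301.62 g × 0.588 = 177.353 g.
M(Na) = 22.99 g/mol.
M(NaCl) = 22.99 + 35.45 = 58.44 g/mol.
n(Na) = 177.353 g / 22.99 g/mol = 7.71433 mol.
From the equation the Na:NaCl mole ratio is 2:2, so n(NaCl) = 7.71433 × 2/2 = 7.71433 mol.
Mass of NaCl = 7.71433 mol × 58.44 g/mol = 450.826 g.
Actual mass collected = 450.826 g × 0.918 = 413.858 g.

413.86 g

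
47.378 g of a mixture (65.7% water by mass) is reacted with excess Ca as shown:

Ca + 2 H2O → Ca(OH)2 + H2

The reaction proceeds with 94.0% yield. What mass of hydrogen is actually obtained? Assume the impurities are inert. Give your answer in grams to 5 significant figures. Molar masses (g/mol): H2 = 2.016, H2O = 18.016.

Pure H2O available = 47.378 g × 0.657 = 31.1273 g.
n(H2O) = 31.1273 g / 18.016 g/mol = 1.72776 mol.
From the equation the H2O:H2 mole ratio is 2:1, so n(H2) = 1.72776 × 1/2 = 0.863881 mol.
Mass of H2 = 0.863881 mol × 2.016 g/mol = 1.74158 g.
Actual mass collected = 1.74158 g × 0.940 = 1.63709 g.

1.6371 g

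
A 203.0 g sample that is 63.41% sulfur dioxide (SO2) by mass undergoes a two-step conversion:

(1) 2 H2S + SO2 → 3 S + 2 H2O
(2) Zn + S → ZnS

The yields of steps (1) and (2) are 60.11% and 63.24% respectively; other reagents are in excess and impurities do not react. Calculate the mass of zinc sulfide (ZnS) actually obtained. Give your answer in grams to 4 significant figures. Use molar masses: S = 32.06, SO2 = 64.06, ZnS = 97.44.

223.3 g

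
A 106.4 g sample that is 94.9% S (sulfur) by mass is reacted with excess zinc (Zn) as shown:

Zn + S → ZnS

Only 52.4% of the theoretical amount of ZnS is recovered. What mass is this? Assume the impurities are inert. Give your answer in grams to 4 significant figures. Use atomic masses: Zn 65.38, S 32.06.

Pure S available = 106.4 g × 0.949 = 100.97 g.
M(S) = 32.06 g/mol.
M(ZnS) = 65.38 + 32.06 = 97.44 g/mol.
n(S) = 100.97 g / 32.06 g/mol = 3.1495 mol.
From the equation the S:ZnS mole ratio is 1:1, so n(ZnS) = 3.1495 × 1/1 = 3.1495 mol.
Mass of ZnS = 3.1495 mol × 97.44 g/mol = 306.89 g.
Actual mass collected = 306.89 g × 0.524 = 160.81 g.

160.8 g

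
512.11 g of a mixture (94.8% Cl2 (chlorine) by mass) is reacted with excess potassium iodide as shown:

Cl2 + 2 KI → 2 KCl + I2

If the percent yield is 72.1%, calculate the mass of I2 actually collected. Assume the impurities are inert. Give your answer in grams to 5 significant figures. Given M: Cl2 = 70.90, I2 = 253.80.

Pure Cl2 available = 512.11 g × 0.948 = 485.480 g.
n(Cl2) = 485.480 g / 70.90 g/mol = 6.84739 mol.
From the equation the Cl2:I2 mole ratio is 1:1, so n(I2) = 6.84739 × 1/1 = 6.84739 mol.
Mass of I2 = 6.84739 mol × 253.80 g/mol = 1737.87 g.
Actual mass collected = 1737.87 g × 0.721 = 1253.00 g.

1253.0 g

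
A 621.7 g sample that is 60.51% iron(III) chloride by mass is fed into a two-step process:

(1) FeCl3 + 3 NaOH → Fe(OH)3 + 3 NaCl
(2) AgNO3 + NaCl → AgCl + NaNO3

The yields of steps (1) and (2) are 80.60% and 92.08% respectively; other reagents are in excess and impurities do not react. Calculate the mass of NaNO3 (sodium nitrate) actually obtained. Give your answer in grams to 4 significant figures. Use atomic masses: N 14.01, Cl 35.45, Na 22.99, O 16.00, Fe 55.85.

Pure FeCl3 = 621.7 × 0.6051 = 376.19 g.
M(FeCl3) = 55.85 + 3(35.45) = 162.20 g/mol.
M(NaNO3) = 22.99 + 14.01 + 3(16.00) = 85.00 g/mol.
n(FeCl3) = 376.19 / 162.20 = 2.3193 mol.
Step 1 (FeCl3:NaCl = 1:3): theoretical n(NaCl) = 6.9579 mol; at 80.60% yield, n(NaCl) = 5.6081 mol.
Step 2 (NaCl:NaNO3 = 1:1): theoretical n(NaNO3) = 5.6081 mol, so theoretical mass = 5.6081 × 85.00 = 476.69 g.
At 92.08% yield, actual mass of NaNO3 = 476.69 × 0.9208 = 438.93 g.

438.9 g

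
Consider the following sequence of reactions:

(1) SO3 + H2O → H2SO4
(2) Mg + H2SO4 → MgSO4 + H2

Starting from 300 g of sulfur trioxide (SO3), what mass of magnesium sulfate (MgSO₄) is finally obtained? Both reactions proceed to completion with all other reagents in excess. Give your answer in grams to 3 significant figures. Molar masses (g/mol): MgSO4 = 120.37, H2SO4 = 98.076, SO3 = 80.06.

451 g

n(SO3) = 300.0 / 80.06 = 3.747 mol.
Step 1 gives a 1:1 ratio of SO3 to H2SO4, so n(H2SO4) = 3.747 mol.
In step 2 the H2SO4:MgSO4 ratio is 1:1, so n(MgSO4) = 3.747 mol.
Mass of MgSO4 = 3.747 × 120.37 = 451.0 g.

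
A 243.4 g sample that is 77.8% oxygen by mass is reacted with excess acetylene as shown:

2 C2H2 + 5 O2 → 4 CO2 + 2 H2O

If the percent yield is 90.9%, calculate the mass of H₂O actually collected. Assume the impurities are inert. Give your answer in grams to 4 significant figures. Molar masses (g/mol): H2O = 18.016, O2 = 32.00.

Pure O2 available = 243.4 g × 0.778 = 189.37 g.
n(O2) = 189.37 g / 32.00 g/mol = 5.9177 mol.
From the equation the O2:H2O mole ratio is 5:2, so n(H2O) = 5.9177 × 2/5 = 2.3671 mol.
Mass of H2O = 2.3671 mol × 18.016 g/mol = 42.645 g.
Actual mass collected = 42.645 g × 0.909 = 38.764 g.

38.76 g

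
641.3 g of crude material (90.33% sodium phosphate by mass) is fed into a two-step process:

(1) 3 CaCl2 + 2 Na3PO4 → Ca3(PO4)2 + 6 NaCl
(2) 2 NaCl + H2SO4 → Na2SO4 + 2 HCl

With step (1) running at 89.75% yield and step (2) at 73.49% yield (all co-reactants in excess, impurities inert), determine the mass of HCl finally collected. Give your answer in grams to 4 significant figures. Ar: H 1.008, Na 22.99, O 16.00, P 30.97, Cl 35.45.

Pure Na3PO4 = 641.3 × 0.9033 = 579.29 g.
M(Na3PO4) = 3(22.99) + 30.97 + 4(16.00) = 163.94 g/mol.
M(HCl) = 1.008 + 35.45 = 36.458 g/mol.
n(Na3PO4) = 579.29 / 163.94 = 3.5335 mol.
Step 1 (Na3PO4:NaCl = 2:6): theoretical n(NaCl) = 10.601 mol; at 89.75% yield, n(NaCl) = 9.5140 mol.
Step 2 (NaCl:HCl = 2:2): theoretical n(HCl) = 9.5140 mol, so theoretical mass = 9.5140 × 36.458 = 346.86 g.
At 73.49% yield, actual mass of HCl = 346.86 × 0.7349 = 254.91 g.

254.9 g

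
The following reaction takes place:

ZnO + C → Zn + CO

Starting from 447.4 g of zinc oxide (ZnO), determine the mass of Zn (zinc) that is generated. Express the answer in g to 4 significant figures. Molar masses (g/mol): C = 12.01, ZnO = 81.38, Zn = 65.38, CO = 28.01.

359.4 g

n(ZnO) = 447.40 g / 81.38 g/mol = 5.4977 mol.
From the equation the ZnO:Zn mole ratio is 1:1, so n(Zn) = 5.4977 × 1/1 = 5.4977 mol.
Mass of Zn = 5.4977 mol × 65.38 g/mol = 359.44 g.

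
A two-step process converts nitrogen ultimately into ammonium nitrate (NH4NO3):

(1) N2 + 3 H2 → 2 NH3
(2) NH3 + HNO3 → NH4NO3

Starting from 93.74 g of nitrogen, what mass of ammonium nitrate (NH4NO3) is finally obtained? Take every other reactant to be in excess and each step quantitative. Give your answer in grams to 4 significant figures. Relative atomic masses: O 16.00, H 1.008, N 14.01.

M(N2) = 2(14.01) = 28.02 g/mol.
M(NH4NO3) = 2(14.01) + 4(1.008) + 3(16.00) = 80.052 g/mol.
n(N2) = 93.740 / 28.02 = 3.3455 mol.
Step 1 gives a 1:2 ratio of N2 to NH3, so n(NH3) = 6.6909 mol.
In step 2 the NH3:NH4NO3 ratio is 1:1, so n(NH4NO3) = 6.6909 mol.
Mass of NH4NO3 = 6.6909 × 80.052 = 535.62 g.

535.6 g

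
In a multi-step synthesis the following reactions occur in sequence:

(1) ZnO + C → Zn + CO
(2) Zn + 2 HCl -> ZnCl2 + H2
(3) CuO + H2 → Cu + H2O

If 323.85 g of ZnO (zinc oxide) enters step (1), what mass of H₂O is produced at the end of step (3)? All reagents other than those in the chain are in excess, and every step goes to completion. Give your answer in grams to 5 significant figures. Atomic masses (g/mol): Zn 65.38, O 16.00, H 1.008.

71.694 g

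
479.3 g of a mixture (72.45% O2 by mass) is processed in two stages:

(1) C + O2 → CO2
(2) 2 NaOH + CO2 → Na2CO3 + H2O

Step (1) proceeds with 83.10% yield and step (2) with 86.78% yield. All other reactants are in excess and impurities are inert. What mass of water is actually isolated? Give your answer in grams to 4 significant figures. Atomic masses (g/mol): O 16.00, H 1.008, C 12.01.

Pure O2 = 479.3 × 0.7245 = 347.25 g.
M(O2) = 2(16.00) = 32.00 g/mol.
M(H2O) = 2(1.008) + 16.00 = 18.016 g/mol.
n(O2) = 347.25 / 32.00 = 10.852 mol.
Step 1 (O2:CO2 = 1:1): theoretical n(CO2) = 10.852 mol; at 83.10% yield, n(CO2) = 9.0177 mol.
Step 2 (CO2:H2O = 1:1): theoretical n(H2O) = 9.0177 mol, so theoretical mass = 9.0177 × 18.016 = 162.46 g.
At 86.78% yield, actual mass of H2O = 162.46 × 0.8678 = 140.99 g.

141.0 g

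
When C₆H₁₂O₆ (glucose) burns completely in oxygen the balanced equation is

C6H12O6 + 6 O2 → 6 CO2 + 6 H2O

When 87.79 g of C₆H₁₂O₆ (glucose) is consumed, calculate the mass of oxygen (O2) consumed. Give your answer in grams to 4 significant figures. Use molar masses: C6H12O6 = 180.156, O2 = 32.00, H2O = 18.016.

n(C6H12O6) = 87.790 g / 180.156 g/mol = 0.48730 mol.
From the equation the C6H12O6:O2 mole ratio is 1:6, so n(O2) = 0.48730 × 6/1 = 2.9238 mol.
Mass of O2 = 2.9238 mol × 32.00 g/mol = 93.562 g.

93.56 g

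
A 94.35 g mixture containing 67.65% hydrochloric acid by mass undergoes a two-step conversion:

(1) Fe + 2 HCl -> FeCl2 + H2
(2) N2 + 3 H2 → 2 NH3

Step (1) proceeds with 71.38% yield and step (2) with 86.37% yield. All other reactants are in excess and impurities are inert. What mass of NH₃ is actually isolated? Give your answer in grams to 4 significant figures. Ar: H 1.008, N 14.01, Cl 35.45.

6.128 g

Pure HCl = 94.35 × 0.6765 = 63.828 g.
M(HCl) = 1.008 + 35.45 = 36.458 g/mol.
M(NH3) = 14.01 + 3(1.008) = 17.034 g/mol.
n(HCl) = 63.828 / 36.458 = 1.7507 mol.
Step 1 (HCl:H2 = 2:1): theoretical n(H2) = 0.87536 mol; at 71.38% yield, n(H2) = 0.62483 mol.
Step 2 (H2:NH3 = 3:2): theoretical n(NH3) = 0.41655 mol, so theoretical mass = 0.41655 × 17.034 = 7.0956 g.
At 86.37% yield, actual mass of NH3 = 7.0956 × 0.8637 = 6.1285 g.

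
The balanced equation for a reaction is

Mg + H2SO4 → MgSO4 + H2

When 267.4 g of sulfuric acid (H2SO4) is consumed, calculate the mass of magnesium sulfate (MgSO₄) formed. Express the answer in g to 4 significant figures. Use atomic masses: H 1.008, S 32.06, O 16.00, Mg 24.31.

328.2 g

M(H2SO4) = 2(1.008) + 32.06 + 4(16.00) = 98.076 g/mol.
M(MgSO4) = 24.31 + 32.06 + 4(16.00) = 120.37 g/mol.
n(H2SO4) = 267.40 g / 98.076 g/mol = 2.7265 mol.
From the equation the H2SO4:MgSO4 mole ratio is 1:1, so n(MgSO4) = 2.7265 × 1/1 = 2.7265 mol.
Mass of MgSO4 = 2.7265 mol × 120.37 g/mol = 328.18 g.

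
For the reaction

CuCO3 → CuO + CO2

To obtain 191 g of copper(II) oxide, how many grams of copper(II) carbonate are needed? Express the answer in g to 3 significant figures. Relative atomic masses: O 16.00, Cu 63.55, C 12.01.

297 g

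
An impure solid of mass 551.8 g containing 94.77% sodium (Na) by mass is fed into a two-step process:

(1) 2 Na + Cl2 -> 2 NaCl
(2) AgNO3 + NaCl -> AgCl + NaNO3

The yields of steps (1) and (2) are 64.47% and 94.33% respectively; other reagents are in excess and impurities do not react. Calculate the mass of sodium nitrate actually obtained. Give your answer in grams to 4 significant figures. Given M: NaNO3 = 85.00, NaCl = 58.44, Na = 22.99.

1176 g

Pure Na = 551.8 × 0.9477 = 522.94 g.
n(Na) = 522.94 / 22.99 = 22.746 mol.
Step 1 (Na:NaCl = 2:2): theoretical n(NaCl) = 22.746 mol; at 64.47% yield, n(NaCl) = 14.665 mol.
Step 2 (NaCl:NaNO3 = 1:1): theoretical n(NaNO3) = 14.665 mol, so theoretical mass = 14.665 × 85.00 = 1246.5 g.
At 94.33% yield, actual mass of NaNO3 = 1246.5 × 0.9433 = 1175.8 g.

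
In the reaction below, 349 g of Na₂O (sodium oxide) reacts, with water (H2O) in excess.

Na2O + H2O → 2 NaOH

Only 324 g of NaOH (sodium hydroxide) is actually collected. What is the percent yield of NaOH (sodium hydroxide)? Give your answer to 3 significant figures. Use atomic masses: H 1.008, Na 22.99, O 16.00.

71.9 %

M(Na2O) = 2(22.99) + 16.00 = 61.98 g/mol.
M(NaOH) = 22.99 + 16.00 + 1.008 = 39.998 g/mol.
n(Na2O) = 349.0 g / 61.98 g/mol = 5.631 mol.
From the equation the Na2O:NaOH mole ratio is 1:2, so n(NaOH) = 5.631 × 2/1 = 11.26 mol.
Mass of NaOH = 11.26 mol × 39.998 g/mol = 450.4 g.
This is the theoretical yield. Percent yield = 324 g / 450.4 g × 100% = 71.93%.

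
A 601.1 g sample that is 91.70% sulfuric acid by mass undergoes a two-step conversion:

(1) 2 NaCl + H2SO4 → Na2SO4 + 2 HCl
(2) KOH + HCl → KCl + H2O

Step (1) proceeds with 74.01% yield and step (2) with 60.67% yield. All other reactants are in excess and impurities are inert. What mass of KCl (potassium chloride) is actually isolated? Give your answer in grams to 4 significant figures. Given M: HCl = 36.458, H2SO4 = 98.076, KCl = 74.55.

376.3 g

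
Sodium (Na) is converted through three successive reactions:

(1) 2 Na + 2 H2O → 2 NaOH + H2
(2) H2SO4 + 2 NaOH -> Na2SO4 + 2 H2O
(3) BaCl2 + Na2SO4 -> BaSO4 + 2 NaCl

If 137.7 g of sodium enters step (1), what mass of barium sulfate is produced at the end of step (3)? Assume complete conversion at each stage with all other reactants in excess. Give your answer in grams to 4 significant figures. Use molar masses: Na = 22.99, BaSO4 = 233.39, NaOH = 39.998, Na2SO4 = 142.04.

699.0 g

n(Na) = 137.7 / 22.99 = 5.9896 mol.
Reaction (1): Na→NaOH ratio 2:2 ⇒ n(NaOH) = 5.9896 mol.
Reaction (2): NaOH→Na2SO4 ratio 2:1 ⇒ n(Na2SO4) = 2.9948 mol.
Reaction (3): Na2SO4→BaSO4 ratio 1:1 ⇒ n(BaSO4) = 2.9948 mol.
Mass of BaSO4 = 2.9948 × 233.39 = 698.95 g.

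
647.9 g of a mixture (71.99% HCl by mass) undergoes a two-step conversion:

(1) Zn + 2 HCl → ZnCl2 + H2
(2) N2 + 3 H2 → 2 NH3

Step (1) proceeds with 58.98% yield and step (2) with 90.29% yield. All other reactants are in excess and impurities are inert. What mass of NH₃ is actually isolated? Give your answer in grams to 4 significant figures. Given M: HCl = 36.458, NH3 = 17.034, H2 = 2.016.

Pure HCl = 647.9 × 0.7199 = 466.42 g.
n(HCl) = 466.42 / 36.458 = 12.793 mol.
Step 1 (HCl:H2 = 2:1): theoretical n(H2) = 6.3967 mol; at 58.98% yield, n(H2) = 3.7728 mol.
Step 2 (H2:NH3 = 3:2): theoretical n(NH3) = 2.5152 mol, so theoretical mass = 2.5152 × 17.034 = 42.844 g.
At 90.29% yield, actual mass of NH3 = 42.844 × 0.9029 = 38.684 g.

38.68 g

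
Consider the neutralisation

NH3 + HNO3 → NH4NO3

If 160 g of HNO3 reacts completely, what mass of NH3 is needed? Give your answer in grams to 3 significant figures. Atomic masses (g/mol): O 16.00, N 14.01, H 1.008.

43.2 g

M(HNO3) = 1.008 + 14.01 + 3(16.00) = 63.018 g/mol.
M(NH3) = 14.01 + 3(1.008) = 17.034 g/mol.
n(HNO3) = 160.0 g / 63.018 g/mol = 2.539 mol.
From the equation the HNO3:NH3 mole ratio is 1:1, so n(NH3) = 2.539 × 1/1 = 2.539 mol.
Mass of NH3 = 2.539 mol × 17.034 g/mol = 43.25 g.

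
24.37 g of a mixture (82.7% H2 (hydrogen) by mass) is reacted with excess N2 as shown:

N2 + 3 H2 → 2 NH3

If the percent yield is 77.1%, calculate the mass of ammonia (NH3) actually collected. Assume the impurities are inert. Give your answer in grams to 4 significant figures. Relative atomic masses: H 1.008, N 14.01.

Pure H2 available = 24.37 g × 0.827 = 20.154 g.
M(H2) = 2(1.008) = 2.016 g/mol.
M(NH3) = 14.01 + 3(1.008) = 17.034 g/mol.
n(H2) = 20.154 g / 2.016 g/mol = 9.9970 mol.
From the equation the H2:NH3 mole ratio is 3:2, so n(NH3) = 9.9970 × 2/3 = 6.6647 mol.
Mass of NH3 = 6.6647 mol × 17.034 g/mol = 113.53 g.
Actual mass collected = 113.53 g × 0.771 = 87.529 g.

87.53 g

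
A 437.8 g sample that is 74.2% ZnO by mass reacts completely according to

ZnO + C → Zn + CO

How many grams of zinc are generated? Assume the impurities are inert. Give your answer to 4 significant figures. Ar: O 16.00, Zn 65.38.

261.0 g

Mass of pure ZnO = 437.8 g × 0.742 = 324.85 g.
M(ZnO) = 65.38 + 16.00 = 81.38 g/mol.
M(Zn) = 65.38 g/mol.
n(ZnO) = 324.85 g / 81.38 g/mol = 3.9917 mol.
From the equation the ZnO:Zn mole ratio is 1:1, so n(Zn) = 3.9917 × 1/1 = 3.9917 mol.
Mass of Zn = 3.9917 mol × 65.38 g/mol = 260.98 g.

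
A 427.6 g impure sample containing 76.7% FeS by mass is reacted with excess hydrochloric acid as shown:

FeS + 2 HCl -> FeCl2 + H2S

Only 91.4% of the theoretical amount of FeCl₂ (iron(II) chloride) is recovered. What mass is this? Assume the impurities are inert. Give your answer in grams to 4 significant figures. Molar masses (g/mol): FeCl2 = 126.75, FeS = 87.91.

Pure FeS available = 427.6 g × 0.767 = 327.97 g.
n(FeS) = 327.97 g / 87.91 g/mol = 3.7307 mol.
From the equation the FeS:FeCl2 mole ratio is 1:1, so n(FeCl2) = 3.7307 × 1/1 = 3.7307 mol.
Mass of FeCl2 = 3.7307 mol × 126.75 g/mol = 472.87 g.
Actual mass collected = 472.87 g × 0.914 = 432.20 g.

432.2 g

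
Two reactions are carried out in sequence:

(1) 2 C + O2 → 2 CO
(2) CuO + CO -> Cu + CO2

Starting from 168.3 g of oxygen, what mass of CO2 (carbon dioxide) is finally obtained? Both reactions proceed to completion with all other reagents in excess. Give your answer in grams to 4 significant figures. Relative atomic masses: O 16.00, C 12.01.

M(O2) = 2(16.00) = 32.00 g/mol.
M(CO2) = 12.01 + 2(16.00) = 44.01 g/mol.
n(O2) = 168.30 / 32.00 = 5.2594 mol.
Step 1 gives a 1:2 ratio of O2 to CO, so n(CO) = 10.519 mol.
In step 2 the CO:CO2 ratio is 1:1, so n(CO2) = 10.519 mol.
Mass of CO2 = 10.519 × 44.01 = 462.93 g.

462.9 g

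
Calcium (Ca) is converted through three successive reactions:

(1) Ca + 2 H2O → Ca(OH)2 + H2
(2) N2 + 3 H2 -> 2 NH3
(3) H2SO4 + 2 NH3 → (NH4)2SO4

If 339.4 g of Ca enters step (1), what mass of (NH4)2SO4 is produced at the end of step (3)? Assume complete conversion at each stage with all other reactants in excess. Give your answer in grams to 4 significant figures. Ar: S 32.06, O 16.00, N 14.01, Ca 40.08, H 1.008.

M(Ca) = 40.08 g/mol.
M((NH4)2SO4) = 2(14.01) + 8(1.008) + 32.06 + 4(16.00) = 132.144 g/mol.
n(Ca) = 339.4 / 40.08 = 8.4681 mol.
Reaction (1): Ca→H2 ratio 1:1 ⇒ n(H2) = 8.4681 mol.
Reaction (2): H2→NH3 ratio 3:2 ⇒ n(NH3) = 5.6454 mol.
Reaction (3): NH3→(NH4)2SO4 ratio 2:1 ⇒ n((NH4)2SO4) = 2.8227 mol.
Mass of (NH4)2SO4 = 2.8227 × 132.144 = 373.00 g.

373.0 g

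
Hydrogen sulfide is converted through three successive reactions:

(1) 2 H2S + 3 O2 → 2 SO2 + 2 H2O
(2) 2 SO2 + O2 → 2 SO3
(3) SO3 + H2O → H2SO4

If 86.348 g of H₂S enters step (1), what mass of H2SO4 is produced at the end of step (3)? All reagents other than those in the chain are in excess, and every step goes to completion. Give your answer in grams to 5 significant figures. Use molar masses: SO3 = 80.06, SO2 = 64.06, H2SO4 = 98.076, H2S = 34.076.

248.52 g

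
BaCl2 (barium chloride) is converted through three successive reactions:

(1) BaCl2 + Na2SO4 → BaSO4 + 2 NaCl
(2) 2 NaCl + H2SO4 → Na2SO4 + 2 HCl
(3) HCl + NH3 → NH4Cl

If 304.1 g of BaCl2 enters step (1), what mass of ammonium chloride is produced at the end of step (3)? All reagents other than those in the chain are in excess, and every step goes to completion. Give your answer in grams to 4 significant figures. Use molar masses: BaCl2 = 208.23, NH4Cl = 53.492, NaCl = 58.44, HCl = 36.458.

156.2 g

n(BaCl2) = 304.1 / 208.23 = 1.4604 mol.
Reaction (1): BaCl2→NaCl ratio 1:2 ⇒ n(NaCl) = 2.9208 mol.
Reaction (2): NaCl→HCl ratio 2:2 ⇒ n(HCl) = 2.9208 mol.
Reaction (3): HCl→NH4Cl ratio 1:1 ⇒ n(NH4Cl) = 2.9208 mol.
Mass of NH4Cl = 2.9208 × 53.492 = 156.24 g.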